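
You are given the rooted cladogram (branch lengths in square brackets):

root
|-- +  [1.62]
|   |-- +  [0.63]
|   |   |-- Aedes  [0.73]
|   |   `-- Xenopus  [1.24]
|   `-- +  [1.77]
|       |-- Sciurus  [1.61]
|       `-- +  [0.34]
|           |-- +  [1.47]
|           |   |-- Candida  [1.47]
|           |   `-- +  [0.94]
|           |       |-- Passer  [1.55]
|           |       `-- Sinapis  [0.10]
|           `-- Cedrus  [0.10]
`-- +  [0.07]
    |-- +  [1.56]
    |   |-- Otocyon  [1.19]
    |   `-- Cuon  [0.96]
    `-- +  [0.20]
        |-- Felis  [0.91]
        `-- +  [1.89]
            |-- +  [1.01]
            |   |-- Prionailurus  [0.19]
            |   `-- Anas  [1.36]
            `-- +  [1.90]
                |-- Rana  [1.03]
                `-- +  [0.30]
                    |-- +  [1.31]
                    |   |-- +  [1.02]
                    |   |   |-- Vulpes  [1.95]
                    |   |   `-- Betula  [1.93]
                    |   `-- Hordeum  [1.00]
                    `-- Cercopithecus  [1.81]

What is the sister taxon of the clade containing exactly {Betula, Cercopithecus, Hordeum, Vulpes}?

Rana

The clade containing exactly {Betula, Cercopithecus, Hordeum, Vulpes} attaches to the tree at the node subtending (Rana,(((Vulpes,Betula),Hordeum),Cercopithecus)).
The other lineage descending from that same node — the sister group — is the single tip Rana.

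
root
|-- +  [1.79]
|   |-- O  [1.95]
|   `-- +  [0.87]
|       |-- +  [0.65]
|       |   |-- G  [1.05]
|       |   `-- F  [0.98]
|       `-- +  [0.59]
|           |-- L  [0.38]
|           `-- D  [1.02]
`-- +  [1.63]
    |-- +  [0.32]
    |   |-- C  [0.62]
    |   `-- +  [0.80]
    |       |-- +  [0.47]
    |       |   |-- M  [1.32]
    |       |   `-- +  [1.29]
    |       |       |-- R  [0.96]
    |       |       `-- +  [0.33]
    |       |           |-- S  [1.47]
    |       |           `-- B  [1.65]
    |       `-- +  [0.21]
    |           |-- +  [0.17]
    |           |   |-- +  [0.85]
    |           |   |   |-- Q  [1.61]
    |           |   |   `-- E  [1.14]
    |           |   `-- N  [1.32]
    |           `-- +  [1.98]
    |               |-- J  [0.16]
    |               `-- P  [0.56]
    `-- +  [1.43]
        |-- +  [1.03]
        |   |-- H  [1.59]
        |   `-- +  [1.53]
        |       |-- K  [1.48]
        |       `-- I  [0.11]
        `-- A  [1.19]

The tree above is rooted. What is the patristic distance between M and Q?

The path runs M → … → MRCA → … → Q; the MRCA is the node subtending ((M,(R,(S,B))),(((Q,E),N),(J,P))).
Branch lengths along that path: 1.32 + 0.47 + 0.21 + 0.17 + 0.85 + 1.61 = 4.63.

4.63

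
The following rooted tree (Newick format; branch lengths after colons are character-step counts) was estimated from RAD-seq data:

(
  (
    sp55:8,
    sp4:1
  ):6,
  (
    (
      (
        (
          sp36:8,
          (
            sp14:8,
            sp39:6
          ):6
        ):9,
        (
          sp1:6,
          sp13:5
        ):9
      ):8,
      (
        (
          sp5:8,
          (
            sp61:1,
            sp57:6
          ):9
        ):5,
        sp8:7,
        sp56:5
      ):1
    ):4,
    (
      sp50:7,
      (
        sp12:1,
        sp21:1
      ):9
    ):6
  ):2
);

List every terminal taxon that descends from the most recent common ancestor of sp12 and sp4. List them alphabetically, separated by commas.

Tracing sp12: it sits inside (sp12,sp21).
Tracing sp4: it sits inside (sp55,sp4).
The smallest clade enclosing both is the whole tree (their MRCA is the root), so the answer is all 15 tips in alphabetical order.

sp1, sp12, sp13, sp14, sp21, sp36, sp39, sp4, sp5, sp50, sp55, sp56, sp57, sp61, sp8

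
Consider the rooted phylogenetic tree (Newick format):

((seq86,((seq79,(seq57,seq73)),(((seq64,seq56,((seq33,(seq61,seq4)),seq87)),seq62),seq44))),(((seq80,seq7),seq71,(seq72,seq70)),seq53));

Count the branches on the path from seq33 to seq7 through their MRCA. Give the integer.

12

The MRCA of seq33 and seq7 is the root of the tree.
From seq33 up to that node: 8 branches. From seq7 up to the same node: 4 branches. Total: 8 + 4 = 12.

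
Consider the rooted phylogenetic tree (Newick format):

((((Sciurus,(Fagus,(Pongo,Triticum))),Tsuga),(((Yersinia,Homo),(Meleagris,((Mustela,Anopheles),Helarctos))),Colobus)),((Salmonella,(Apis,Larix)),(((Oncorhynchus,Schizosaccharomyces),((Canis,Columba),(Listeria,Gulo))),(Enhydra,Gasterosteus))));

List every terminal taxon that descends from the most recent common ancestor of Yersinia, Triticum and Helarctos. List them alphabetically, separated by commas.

Tracing Yersinia: it sits inside (Yersinia,Homo).
Tracing Triticum: it sits inside (Pongo,Triticum).
Tracing Helarctos: it sits inside ((Mustela,Anopheles),Helarctos).
The smallest clade enclosing all 3 is (((Sciurus,(Fagus,(Pongo,Triticum))),Tsuga),(((Yersinia,Homo),(Meleagris,((Mustela,Anopheles),Helarctos))),Colobus)); the answer is its 12 terminal taxa in alphabetical order.

Anopheles, Colobus, Fagus, Helarctos, Homo, Meleagris, Mustela, Pongo, Sciurus, Triticum, Tsuga, Yersinia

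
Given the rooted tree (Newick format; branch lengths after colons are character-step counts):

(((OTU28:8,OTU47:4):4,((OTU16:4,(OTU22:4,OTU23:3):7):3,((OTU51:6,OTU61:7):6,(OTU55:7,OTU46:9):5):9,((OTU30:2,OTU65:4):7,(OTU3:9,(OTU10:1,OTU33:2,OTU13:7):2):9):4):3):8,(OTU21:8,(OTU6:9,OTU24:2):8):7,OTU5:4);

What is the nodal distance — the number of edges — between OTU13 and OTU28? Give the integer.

The MRCA of OTU13 and OTU28 is the node subtending ((OTU28,OTU47),((OTU16,(OTU22,OTU23)),((OTU51,OTU61),(OTU55,OTU46)),((OTU30,OTU65),(OTU3,(OTU10,OTU33,OTU13))))).
From OTU13 up to that node: 5 branches. From OTU28 up to the same node: 2 branches. Total: 5 + 2 = 7.

7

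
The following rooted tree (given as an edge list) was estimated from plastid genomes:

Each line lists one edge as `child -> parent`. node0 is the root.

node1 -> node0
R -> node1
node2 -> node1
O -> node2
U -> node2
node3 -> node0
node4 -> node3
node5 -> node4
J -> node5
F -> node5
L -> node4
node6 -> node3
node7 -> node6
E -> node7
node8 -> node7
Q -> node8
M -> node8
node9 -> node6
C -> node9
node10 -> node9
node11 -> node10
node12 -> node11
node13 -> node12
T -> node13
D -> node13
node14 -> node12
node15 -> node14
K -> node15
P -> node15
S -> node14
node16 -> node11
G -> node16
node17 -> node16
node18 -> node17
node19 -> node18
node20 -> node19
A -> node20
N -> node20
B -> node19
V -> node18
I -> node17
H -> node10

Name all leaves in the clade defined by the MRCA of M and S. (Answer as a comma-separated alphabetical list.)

Tracing M: it sits inside (Q,M).
Tracing S: it sits inside ((K,P),S).
The smallest clade enclosing both is ((E,(Q,M)),(C,((((T,D),((K,P),S)),(G,((((A,N),B),V),I))),H))); the answer is its 16 terminal taxa in alphabetical order.

A, B, C, D, E, G, H, I, K, M, N, P, Q, S, T, V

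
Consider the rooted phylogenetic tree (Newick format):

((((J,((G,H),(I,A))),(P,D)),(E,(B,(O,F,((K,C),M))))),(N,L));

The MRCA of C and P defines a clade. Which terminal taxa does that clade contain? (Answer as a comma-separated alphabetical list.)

A, B, C, D, E, F, G, H, I, J, K, M, O, P

Tracing C: it sits inside (K,C).
Tracing P: it sits inside (P,D).
The smallest clade enclosing both is (((J,((G,H),(I,A))),(P,D)),(E,(B,(O,F,((K,C),M))))); the answer is its 14 terminal taxa in alphabetical order.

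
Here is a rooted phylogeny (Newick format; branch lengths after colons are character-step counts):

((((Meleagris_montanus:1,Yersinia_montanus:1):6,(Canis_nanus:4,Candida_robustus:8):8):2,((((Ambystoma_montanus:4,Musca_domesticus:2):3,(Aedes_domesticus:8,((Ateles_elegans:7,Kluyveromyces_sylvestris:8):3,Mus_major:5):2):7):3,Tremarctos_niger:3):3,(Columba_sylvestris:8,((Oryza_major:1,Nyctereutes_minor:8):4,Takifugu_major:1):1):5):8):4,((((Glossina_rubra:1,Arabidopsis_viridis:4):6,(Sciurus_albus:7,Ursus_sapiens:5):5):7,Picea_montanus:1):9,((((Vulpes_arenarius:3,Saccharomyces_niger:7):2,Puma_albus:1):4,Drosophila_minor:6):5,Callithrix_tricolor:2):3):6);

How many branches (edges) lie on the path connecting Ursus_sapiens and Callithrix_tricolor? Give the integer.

The MRCA of Ursus_sapiens and Callithrix_tricolor is the node subtending ((((Glossina_rubra,Arabidopsis_viridis),(Sciurus_albus,Ursus_sapiens)),Picea_montanus),((((Vulpes_arenarius,Saccharomyces_niger),Puma_albus),Drosophila_minor),Callithrix_tricolor)).
From Ursus_sapiens up to that node: 4 branches. From Callithrix_tricolor up to the same node: 2 branches. Total: 4 + 2 = 6.

6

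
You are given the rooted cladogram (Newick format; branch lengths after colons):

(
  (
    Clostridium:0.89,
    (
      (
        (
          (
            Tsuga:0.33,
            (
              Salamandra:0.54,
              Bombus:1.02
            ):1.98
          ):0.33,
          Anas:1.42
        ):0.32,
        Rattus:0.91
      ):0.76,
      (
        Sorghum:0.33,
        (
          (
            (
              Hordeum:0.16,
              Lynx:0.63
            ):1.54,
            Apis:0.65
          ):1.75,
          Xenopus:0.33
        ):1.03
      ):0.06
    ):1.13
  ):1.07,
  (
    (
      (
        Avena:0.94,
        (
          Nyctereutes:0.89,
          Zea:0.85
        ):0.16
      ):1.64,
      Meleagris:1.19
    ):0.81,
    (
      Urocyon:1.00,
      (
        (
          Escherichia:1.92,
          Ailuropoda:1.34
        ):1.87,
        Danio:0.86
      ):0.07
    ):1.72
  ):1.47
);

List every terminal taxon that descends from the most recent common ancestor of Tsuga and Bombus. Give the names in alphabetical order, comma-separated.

Bombus, Salamandra, Tsuga

Tracing Tsuga: it sits inside (Tsuga,(Salamandra,Bombus)).
Tracing Bombus: it sits inside (Salamandra,Bombus).
The smallest clade enclosing both is (Tsuga,(Salamandra,Bombus)); the answer is its 3 terminal taxa in alphabetical order.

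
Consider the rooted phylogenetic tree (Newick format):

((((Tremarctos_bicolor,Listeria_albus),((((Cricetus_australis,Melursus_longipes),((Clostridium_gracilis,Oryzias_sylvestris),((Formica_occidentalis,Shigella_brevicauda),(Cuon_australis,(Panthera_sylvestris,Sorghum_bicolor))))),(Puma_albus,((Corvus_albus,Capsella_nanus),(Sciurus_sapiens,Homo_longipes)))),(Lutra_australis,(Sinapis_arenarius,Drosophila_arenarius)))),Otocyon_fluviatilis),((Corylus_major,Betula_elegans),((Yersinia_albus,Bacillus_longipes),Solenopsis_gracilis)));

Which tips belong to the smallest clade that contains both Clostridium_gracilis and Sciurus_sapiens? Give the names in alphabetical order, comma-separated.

Tracing Clostridium_gracilis: it sits inside (Clostridium_gracilis,Oryzias_sylvestris).
Tracing Sciurus_sapiens: it sits inside (Sciurus_sapiens,Homo_longipes).
The smallest clade enclosing both is (((Cricetus_australis,Melursus_longipes),((Clostridium_gracilis,Oryzias_sylvestris),((Formica_occidentalis,Shigella_brevicauda),(Cuon_australis,(Panthera_sylvestris,Sorghum_bicolor))))),(Puma_albus,((Corvus_albus,Capsella_nanus),(Sciurus_sapiens,Homo_longipes)))); the answer is its 14 terminal taxa in alphabetical order.

Capsella_nanus, Clostridium_gracilis, Corvus_albus, Cricetus_australis, Cuon_australis, Formica_occidentalis, Homo_longipes, Melursus_longipes, Oryzias_sylvestris, Panthera_sylvestris, Puma_albus, Sciurus_sapiens, Shigella_brevicauda, Sorghum_bicolor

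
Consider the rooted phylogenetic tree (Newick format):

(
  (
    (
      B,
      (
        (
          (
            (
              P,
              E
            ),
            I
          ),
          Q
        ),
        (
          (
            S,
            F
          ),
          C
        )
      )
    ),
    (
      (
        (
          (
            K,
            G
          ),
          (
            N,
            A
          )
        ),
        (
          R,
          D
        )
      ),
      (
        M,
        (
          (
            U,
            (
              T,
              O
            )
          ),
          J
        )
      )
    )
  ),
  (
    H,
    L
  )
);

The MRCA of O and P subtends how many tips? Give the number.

19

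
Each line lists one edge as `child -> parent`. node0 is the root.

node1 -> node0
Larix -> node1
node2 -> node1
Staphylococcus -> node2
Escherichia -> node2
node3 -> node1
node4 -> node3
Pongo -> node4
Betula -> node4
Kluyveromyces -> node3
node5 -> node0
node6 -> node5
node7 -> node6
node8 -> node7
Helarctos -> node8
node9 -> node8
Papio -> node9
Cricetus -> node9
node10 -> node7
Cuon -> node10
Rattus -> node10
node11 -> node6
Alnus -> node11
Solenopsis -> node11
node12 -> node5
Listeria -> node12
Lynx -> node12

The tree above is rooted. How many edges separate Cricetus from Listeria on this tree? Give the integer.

The MRCA of Cricetus and Listeria is the node subtending ((((Helarctos,(Papio,Cricetus)),(Cuon,Rattus)),(Alnus,Solenopsis)),(Listeria,Lynx)).
From Cricetus up to that node: 5 branches. From Listeria up to the same node: 2 branches. Total: 5 + 2 = 7.

7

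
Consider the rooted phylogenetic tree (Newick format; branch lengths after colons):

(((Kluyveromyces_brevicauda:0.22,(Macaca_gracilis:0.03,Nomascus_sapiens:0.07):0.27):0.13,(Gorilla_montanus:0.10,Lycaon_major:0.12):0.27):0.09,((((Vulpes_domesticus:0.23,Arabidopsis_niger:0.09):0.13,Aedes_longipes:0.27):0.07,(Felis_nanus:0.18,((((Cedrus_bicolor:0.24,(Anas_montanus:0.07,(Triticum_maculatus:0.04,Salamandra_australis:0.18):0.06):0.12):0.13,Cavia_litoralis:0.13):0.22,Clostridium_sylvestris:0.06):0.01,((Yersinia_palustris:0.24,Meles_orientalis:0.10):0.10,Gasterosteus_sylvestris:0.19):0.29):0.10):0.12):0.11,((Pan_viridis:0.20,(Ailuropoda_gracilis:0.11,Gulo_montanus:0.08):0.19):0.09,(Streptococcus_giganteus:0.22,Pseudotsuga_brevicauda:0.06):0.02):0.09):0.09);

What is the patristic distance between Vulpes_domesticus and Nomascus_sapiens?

The path runs Vulpes_domesticus → … → MRCA → … → Nomascus_sapiens; the MRCA is the root of the tree.
Branch lengths along that path: 0.23 + 0.13 + 0.07 + 0.11 + 0.09 + 0.09 + 0.13 + 0.27 + 0.07 = 1.19.

1.19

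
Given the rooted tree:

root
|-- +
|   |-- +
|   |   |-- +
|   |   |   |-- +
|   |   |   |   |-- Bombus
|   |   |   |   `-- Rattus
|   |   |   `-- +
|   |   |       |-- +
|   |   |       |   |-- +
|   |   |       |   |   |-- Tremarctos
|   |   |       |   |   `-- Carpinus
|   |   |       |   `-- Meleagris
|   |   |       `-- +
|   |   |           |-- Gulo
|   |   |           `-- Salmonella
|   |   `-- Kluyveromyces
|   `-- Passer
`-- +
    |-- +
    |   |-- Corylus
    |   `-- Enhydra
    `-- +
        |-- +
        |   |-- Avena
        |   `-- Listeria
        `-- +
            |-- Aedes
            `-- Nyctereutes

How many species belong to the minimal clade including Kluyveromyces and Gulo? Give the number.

The MRCA of Kluyveromyces and Gulo is the node subtending (((Bombus,Rattus),(((Tremarctos,Carpinus),Meleagris),(Gulo,Salmonella))),Kluyveromyces).
That clade contains 8 terminal taxa: Bombus, Carpinus, Gulo, Kluyveromyces, Meleagris, Rattus, Salmonella, Tremarctos.

8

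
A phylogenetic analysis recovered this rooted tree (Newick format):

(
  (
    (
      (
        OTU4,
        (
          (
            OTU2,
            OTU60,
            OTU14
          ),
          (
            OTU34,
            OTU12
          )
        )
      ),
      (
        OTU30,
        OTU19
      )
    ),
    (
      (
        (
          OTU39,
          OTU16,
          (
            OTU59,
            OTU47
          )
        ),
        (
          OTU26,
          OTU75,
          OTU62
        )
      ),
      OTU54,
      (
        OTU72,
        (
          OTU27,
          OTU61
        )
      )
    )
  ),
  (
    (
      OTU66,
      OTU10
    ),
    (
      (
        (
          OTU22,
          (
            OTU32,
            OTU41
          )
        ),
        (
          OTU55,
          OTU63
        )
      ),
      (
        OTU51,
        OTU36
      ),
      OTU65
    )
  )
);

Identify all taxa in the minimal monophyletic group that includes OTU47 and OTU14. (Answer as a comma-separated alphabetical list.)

OTU12, OTU14, OTU16, OTU19, OTU2, OTU26, OTU27, OTU30, OTU34, OTU39, OTU4, OTU47, OTU54, OTU59, OTU60, OTU61, OTU62, OTU72, OTU75

Tracing OTU47: it sits inside (OTU59,OTU47).
Tracing OTU14: it sits inside (OTU2,OTU60,OTU14).
The smallest clade enclosing both is (((OTU4,((OTU2,OTU60,OTU14),(OTU34,OTU12))),(OTU30,OTU19)),(((OTU39,OTU16,(OTU59,OTU47)),(OTU26,OTU75,OTU62)),OTU54,(OTU72,(OTU27,OTU61)))); the answer is its 19 terminal taxa in alphabetical order.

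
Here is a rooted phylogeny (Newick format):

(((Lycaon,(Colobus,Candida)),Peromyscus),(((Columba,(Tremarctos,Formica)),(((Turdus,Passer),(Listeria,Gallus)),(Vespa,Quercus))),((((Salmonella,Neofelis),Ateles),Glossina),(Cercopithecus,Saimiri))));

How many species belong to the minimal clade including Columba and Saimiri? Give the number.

The MRCA of Columba and Saimiri is the node subtending (((Columba,(Tremarctos,Formica)),(((Turdus,Passer),(Listeria,Gallus)),(Vespa,Quercus))),((((Salmonella,Neofelis),Ateles),Glossina),(Cercopithecus,Saimiri))).
That clade contains 15 terminal taxa: Ateles, Cercopithecus, Columba, Formica, Gallus, Glossina, Listeria, Neofelis, Passer, Quercus, Saimiri, Salmonella, Tremarctos, Turdus, Vespa.

15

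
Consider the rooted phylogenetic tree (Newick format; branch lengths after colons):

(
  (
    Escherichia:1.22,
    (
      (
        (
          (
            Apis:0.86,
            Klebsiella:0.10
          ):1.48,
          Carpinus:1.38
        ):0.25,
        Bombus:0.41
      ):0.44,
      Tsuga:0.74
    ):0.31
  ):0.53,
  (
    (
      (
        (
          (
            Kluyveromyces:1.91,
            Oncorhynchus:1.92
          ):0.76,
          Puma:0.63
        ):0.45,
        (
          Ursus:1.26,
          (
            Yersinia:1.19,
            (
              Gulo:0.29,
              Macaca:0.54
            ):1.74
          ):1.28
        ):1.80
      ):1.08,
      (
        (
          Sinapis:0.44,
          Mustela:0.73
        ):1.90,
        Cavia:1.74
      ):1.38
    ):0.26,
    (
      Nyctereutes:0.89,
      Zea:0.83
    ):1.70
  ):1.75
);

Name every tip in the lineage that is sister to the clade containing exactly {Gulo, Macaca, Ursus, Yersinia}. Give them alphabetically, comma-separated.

Kluyveromyces, Oncorhynchus, Puma

The clade containing exactly {Gulo, Macaca, Ursus, Yersinia} attaches to the tree at the node subtending (((Kluyveromyces,Oncorhynchus),Puma),(Ursus,(Yersinia,(Gulo,Macaca)))).
The other lineage descending from that same node — the sister group — is ((Kluyveromyces,Oncorhynchus),Puma); its 3 tips in alphabetical order are the answer.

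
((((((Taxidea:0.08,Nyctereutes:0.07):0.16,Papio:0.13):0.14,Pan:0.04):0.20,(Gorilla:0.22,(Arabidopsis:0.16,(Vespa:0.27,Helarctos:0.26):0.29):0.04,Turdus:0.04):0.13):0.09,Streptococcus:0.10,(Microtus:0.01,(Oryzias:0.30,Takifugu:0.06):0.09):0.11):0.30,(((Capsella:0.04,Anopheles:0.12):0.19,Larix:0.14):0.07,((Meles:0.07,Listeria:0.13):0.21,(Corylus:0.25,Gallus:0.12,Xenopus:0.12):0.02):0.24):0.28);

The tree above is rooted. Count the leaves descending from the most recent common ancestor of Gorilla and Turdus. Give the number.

The MRCA of Gorilla and Turdus is the node subtending (Gorilla,(Arabidopsis,(Vespa,Helarctos)),Turdus).
That clade contains 5 terminal taxa: Arabidopsis, Gorilla, Helarctos, Turdus, Vespa.

5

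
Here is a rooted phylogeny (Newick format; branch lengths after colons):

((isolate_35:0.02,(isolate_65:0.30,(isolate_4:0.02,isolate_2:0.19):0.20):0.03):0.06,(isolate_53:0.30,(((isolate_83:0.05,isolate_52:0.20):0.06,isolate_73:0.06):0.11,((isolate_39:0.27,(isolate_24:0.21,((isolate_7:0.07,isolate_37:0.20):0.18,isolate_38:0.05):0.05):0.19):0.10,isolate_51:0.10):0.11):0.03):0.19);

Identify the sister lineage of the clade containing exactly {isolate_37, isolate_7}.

isolate_38

The clade containing exactly {isolate_37, isolate_7} attaches to the tree at the node subtending ((isolate_7,isolate_37),isolate_38).
The other lineage descending from that same node — the sister group — is the single tip isolate_38.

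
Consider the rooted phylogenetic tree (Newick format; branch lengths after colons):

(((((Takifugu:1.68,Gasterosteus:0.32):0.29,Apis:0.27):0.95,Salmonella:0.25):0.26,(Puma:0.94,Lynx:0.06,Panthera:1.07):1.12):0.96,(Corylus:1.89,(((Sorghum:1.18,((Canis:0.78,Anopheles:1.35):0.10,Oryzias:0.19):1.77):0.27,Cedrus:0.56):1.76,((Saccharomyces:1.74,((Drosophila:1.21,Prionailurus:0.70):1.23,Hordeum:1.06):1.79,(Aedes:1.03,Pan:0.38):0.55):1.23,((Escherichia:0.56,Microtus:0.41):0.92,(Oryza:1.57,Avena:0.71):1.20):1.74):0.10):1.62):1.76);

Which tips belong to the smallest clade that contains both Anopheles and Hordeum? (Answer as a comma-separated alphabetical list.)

Tracing Anopheles: it sits inside (Canis,Anopheles).
Tracing Hordeum: it sits inside ((Drosophila,Prionailurus),Hordeum).
The smallest clade enclosing both is (((Sorghum,((Canis,Anopheles),Oryzias)),Cedrus),((Saccharomyces,((Drosophila,Prionailurus),Hordeum),(Aedes,Pan)),((Escherichia,Microtus),(Oryza,Avena)))); the answer is its 15 terminal taxa in alphabetical order.

Aedes, Anopheles, Avena, Canis, Cedrus, Drosophila, Escherichia, Hordeum, Microtus, Oryza, Oryzias, Pan, Prionailurus, Saccharomyces, Sorghum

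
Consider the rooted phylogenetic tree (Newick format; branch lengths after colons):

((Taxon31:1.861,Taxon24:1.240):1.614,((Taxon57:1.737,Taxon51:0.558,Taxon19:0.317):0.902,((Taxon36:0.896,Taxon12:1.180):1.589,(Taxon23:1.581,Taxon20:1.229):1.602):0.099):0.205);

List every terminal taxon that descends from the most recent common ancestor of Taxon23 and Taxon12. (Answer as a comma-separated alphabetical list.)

Taxon12, Taxon20, Taxon23, Taxon36

Tracing Taxon23: it sits inside (Taxon23,Taxon20).
Tracing Taxon12: it sits inside (Taxon36,Taxon12).
The smallest clade enclosing both is ((Taxon36,Taxon12),(Taxon23,Taxon20)); the answer is its 4 terminal taxa in alphabetical order.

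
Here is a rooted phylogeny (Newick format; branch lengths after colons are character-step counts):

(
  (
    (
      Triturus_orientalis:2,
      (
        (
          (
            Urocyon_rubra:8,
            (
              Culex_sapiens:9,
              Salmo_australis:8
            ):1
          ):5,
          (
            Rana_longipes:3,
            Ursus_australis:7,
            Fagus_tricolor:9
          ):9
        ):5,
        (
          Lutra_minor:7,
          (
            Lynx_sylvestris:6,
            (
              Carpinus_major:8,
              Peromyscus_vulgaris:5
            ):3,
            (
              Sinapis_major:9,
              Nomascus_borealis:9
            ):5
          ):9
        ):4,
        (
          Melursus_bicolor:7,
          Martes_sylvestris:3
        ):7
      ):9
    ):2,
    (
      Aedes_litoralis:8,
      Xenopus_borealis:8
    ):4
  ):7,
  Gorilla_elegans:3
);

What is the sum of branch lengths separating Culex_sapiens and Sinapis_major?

The path runs Culex_sapiens → … → MRCA → … → Sinapis_major; the MRCA is the node subtending (((Urocyon_rubra,(Culex_sapiens,Salmo_australis)),(Rana_longipes,Ursus_australis,Fagus_tricolor)),(Lutra_minor,(Lynx_sylvestris,(Carpinus_major,Peromyscus_vulgaris),(Sinapis_major,Nomascus_borealis))),(Melursus_bicolor,Martes_sylvestris)).
Branch lengths along that path: 9 + 1 + 5 + 5 + 4 + 9 + 5 + 9 = 47.

47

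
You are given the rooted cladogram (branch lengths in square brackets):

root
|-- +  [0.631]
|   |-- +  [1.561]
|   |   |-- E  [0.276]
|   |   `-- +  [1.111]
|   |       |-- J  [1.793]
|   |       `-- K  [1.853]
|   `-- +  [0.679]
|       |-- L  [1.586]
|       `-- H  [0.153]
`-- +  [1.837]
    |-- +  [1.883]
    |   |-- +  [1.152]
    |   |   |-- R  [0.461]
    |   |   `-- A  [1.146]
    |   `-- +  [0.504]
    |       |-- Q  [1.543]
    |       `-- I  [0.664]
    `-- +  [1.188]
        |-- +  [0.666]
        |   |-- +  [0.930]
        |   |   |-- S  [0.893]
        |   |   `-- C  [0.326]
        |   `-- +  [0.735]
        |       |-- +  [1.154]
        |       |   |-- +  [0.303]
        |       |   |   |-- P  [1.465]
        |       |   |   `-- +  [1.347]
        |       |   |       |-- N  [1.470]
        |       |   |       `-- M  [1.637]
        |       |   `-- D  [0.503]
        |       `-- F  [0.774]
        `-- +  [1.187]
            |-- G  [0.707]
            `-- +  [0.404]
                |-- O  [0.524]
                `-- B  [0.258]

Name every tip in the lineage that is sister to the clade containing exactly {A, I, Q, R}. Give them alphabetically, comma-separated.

The clade containing exactly {A, I, Q, R} attaches to the tree at the node subtending (((R,A),(Q,I)),(((S,C),(((P,(N,M)),D),F)),(G,(O,B)))).
The other lineage descending from that same node — the sister group — is (((S,C),(((P,(N,M)),D),F)),(G,(O,B))); its 10 tips in alphabetical order are the answer.

B, C, D, F, G, M, N, O, P, S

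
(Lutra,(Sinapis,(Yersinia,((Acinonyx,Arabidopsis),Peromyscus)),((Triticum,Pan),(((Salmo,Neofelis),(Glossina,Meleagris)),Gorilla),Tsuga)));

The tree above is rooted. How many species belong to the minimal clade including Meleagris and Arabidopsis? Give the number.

The MRCA of Meleagris and Arabidopsis is the node subtending (Sinapis,(Yersinia,((Acinonyx,Arabidopsis),Peromyscus)),((Triticum,Pan),(((Salmo,Neofelis),(Glossina,Meleagris)),Gorilla),Tsuga)).
That clade contains 13 terminal taxa: Acinonyx, Arabidopsis, Glossina, Gorilla, Meleagris, Neofelis, Pan, Peromyscus, Salmo, Sinapis, Triticum, Tsuga, Yersinia.

13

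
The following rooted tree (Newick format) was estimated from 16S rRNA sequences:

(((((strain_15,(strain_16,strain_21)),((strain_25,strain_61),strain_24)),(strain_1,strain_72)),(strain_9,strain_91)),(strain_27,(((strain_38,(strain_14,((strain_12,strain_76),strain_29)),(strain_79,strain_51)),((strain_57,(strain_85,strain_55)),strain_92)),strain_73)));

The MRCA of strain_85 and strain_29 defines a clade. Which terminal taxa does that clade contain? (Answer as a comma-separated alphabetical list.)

Tracing strain_85: it sits inside (strain_85,strain_55).
Tracing strain_29: it sits inside ((strain_12,strain_76),strain_29).
The smallest clade enclosing both is ((strain_38,(strain_14,((strain_12,strain_76),strain_29)),(strain_79,strain_51)),((strain_57,(strain_85,strain_55)),strain_92)); the answer is its 11 terminal taxa in alphabetical order.

strain_12, strain_14, strain_29, strain_38, strain_51, strain_55, strain_57, strain_76, strain_79, strain_85, strain_92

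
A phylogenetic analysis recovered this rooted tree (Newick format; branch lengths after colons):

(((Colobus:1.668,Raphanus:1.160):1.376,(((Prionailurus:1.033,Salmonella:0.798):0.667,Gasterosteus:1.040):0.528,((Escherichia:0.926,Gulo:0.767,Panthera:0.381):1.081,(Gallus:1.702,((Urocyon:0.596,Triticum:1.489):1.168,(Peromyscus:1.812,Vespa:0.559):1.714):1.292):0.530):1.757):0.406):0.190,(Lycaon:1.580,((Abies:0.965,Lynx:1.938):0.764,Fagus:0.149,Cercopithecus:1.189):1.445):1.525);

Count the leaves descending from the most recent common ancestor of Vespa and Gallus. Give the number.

5

The MRCA of Vespa and Gallus is the node subtending (Gallus,((Urocyon,Triticum),(Peromyscus,Vespa))).
That clade contains 5 terminal taxa: Gallus, Peromyscus, Triticum, Urocyon, Vespa.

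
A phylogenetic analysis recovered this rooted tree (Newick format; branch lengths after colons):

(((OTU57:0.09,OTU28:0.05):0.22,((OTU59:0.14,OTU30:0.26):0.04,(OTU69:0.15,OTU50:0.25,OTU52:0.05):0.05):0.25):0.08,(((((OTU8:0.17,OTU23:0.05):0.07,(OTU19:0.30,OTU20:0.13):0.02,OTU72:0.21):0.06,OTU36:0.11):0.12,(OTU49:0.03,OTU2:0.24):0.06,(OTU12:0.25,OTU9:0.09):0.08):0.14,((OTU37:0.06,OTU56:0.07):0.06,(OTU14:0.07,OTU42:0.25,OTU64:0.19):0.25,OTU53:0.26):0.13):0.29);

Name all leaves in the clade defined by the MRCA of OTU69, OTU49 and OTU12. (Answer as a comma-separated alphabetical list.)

Tracing OTU69: it sits inside (OTU69,OTU50,OTU52).
Tracing OTU49: it sits inside (OTU49,OTU2).
Tracing OTU12: it sits inside (OTU12,OTU9).
The smallest clade enclosing all 3 is the whole tree (their MRCA is the root), so the answer is all 23 tips in alphabetical order.

OTU12, OTU14, OTU19, OTU2, OTU20, OTU23, OTU28, OTU30, OTU36, OTU37, OTU42, OTU49, OTU50, OTU52, OTU53, OTU56, OTU57, OTU59, OTU64, OTU69, OTU72, OTU8, OTU9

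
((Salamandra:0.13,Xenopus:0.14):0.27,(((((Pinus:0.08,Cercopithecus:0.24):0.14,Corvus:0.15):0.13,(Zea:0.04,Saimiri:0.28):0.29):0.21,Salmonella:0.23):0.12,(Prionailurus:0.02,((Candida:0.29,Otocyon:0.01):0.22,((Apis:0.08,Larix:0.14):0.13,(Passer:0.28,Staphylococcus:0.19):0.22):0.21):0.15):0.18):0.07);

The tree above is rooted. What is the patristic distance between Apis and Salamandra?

The path runs Apis → … → MRCA → … → Salamandra; the MRCA is the root of the tree.
Branch lengths along that path: 0.08 + 0.13 + 0.21 + 0.15 + 0.18 + 0.07 + 0.27 + 0.13 = 1.22.

1.22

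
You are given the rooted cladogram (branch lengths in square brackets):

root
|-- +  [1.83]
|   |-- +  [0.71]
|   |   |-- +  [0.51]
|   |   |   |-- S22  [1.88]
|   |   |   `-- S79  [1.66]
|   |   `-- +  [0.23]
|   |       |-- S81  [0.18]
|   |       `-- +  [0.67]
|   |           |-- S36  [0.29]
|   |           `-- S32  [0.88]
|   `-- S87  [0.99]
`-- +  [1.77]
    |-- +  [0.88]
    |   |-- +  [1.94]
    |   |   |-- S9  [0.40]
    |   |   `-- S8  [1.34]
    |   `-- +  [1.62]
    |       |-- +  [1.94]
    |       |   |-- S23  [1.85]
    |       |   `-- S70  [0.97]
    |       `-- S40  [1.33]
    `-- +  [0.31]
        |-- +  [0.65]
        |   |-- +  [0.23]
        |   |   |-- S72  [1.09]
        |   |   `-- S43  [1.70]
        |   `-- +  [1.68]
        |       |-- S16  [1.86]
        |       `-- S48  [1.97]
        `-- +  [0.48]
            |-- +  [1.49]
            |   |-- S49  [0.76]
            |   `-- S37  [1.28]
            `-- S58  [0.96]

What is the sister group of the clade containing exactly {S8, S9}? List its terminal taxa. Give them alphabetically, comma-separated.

The clade containing exactly {S8, S9} attaches to the tree at the node subtending ((S9,S8),((S23,S70),S40)).
The other lineage descending from that same node — the sister group — is ((S23,S70),S40); its 3 tips in alphabetical order are the answer.

S23, S40, S70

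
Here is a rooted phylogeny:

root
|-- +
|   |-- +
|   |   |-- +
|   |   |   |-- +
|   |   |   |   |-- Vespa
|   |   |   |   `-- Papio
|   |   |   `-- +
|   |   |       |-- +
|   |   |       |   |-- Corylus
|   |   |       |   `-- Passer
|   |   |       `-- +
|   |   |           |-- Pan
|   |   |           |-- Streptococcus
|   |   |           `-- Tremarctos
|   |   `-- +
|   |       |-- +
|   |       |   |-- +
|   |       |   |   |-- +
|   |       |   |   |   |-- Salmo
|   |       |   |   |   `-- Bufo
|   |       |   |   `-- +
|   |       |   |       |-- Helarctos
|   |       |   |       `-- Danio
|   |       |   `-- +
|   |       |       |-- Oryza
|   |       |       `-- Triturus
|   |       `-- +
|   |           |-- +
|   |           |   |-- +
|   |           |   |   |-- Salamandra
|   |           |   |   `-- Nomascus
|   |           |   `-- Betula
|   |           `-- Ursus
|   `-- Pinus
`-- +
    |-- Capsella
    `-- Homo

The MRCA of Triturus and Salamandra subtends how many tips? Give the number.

The MRCA of Triturus and Salamandra is the node subtending ((((Salmo,Bufo),(Helarctos,Danio)),(Oryza,Triturus)),(((Salamandra,Nomascus),Betula),Ursus)).
That clade contains 10 terminal taxa: Betula, Bufo, Danio, Helarctos, Nomascus, Oryza, Salamandra, Salmo, Triturus, Ursus.

10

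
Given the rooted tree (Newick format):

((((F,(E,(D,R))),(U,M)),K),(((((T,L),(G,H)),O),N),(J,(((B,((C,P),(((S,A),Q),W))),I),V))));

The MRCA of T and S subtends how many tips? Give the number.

16

The MRCA of T and S is the node subtending (((((T,L),(G,H)),O),N),(J,(((B,((C,P),(((S,A),Q),W))),I),V))).
That clade contains 16 terminal taxa: A, B, C, G, H, I, J, L, N, O, P, Q, S, T, V, W.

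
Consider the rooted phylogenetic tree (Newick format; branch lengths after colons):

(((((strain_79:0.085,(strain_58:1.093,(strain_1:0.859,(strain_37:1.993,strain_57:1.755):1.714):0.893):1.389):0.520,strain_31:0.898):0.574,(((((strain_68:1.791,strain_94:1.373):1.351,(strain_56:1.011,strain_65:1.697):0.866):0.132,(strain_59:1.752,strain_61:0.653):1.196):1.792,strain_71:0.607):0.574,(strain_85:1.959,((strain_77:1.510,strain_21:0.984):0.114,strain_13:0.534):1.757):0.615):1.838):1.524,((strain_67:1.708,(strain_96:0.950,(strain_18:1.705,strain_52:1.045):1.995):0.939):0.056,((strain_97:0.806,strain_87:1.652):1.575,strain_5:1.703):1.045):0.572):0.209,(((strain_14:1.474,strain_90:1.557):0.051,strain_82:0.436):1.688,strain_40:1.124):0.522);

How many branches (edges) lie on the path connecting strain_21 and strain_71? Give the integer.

The MRCA of strain_21 and strain_71 is the node subtending (((((strain_68,strain_94),(strain_56,strain_65)),(strain_59,strain_61)),strain_71),(strain_85,((strain_77,strain_21),strain_13))).
From strain_21 up to that node: 4 branches. From strain_71 up to the same node: 2 branches. Total: 4 + 2 = 6.

6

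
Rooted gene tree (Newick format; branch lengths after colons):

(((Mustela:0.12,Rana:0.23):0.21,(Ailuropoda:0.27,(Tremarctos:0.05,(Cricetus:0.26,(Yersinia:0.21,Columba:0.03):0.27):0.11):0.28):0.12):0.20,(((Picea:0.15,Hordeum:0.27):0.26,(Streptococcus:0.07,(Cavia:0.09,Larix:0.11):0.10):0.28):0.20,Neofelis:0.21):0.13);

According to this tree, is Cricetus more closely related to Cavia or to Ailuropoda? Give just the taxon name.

Ailuropoda

The MRCA of Cricetus and Ailuropoda subtends (Ailuropoda,(Tremarctos,(Cricetus,(Yersinia,Columba)))) (5 taxa).
The MRCA of Cricetus and Cavia is the root, subtending the entire tree (13 taxa).
The first is nested inside the second, so Cricetus shares a more recent common ancestor with Ailuropoda.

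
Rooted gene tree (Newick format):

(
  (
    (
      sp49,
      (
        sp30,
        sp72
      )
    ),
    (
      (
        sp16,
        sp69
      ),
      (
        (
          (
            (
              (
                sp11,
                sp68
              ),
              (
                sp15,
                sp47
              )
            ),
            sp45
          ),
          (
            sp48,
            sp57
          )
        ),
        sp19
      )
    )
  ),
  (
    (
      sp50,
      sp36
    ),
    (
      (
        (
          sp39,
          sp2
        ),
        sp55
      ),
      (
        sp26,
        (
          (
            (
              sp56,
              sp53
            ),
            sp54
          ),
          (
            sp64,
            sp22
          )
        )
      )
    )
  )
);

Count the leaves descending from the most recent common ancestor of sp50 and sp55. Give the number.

The MRCA of sp50 and sp55 is the node subtending ((sp50,sp36),(((sp39,sp2),sp55),(sp26,(((sp56,sp53),sp54),(sp64,sp22))))).
That clade contains 11 terminal taxa: sp2, sp22, sp26, sp36, sp39, sp50, sp53, sp54, sp55, sp56, sp64.

11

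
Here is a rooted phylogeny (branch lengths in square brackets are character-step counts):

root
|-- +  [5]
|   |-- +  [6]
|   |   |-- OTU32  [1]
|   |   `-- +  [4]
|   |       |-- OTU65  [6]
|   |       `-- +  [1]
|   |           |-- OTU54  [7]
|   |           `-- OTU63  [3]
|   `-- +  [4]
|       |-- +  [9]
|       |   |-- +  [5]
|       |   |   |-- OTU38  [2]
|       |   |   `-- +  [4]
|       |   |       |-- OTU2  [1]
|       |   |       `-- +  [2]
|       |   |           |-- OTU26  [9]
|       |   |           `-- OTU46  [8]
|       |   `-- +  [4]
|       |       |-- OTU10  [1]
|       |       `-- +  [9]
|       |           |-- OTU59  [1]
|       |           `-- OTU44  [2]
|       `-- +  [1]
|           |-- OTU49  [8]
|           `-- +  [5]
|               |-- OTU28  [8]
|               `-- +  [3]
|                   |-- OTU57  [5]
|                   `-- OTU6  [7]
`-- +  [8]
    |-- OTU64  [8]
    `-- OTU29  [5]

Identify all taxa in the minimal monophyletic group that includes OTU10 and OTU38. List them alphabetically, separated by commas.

Tracing OTU10: it sits inside (OTU10,(OTU59,OTU44)).
Tracing OTU38: it sits inside (OTU38,(OTU2,(OTU26,OTU46))).
The smallest clade enclosing both is ((OTU38,(OTU2,(OTU26,OTU46))),(OTU10,(OTU59,OTU44))); the answer is its 7 terminal taxa in alphabetical order.

OTU10, OTU2, OTU26, OTU38, OTU44, OTU46, OTU59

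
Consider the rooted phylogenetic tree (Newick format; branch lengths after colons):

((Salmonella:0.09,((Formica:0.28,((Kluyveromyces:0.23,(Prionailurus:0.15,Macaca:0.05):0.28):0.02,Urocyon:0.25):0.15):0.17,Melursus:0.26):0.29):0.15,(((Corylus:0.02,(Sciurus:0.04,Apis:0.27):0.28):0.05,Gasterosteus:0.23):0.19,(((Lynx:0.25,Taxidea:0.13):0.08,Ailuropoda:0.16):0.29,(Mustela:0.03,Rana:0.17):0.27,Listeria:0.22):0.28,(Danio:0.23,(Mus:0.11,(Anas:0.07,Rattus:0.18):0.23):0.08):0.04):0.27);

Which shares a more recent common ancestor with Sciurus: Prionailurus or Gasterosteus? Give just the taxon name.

Gasterosteus

The MRCA of Sciurus and Gasterosteus subtends ((Corylus,(Sciurus,Apis)),Gasterosteus) (4 taxa).
The MRCA of Sciurus and Prionailurus is the root, subtending the entire tree (21 taxa).
The first is nested inside the second, so Sciurus shares a more recent common ancestor with Gasterosteus.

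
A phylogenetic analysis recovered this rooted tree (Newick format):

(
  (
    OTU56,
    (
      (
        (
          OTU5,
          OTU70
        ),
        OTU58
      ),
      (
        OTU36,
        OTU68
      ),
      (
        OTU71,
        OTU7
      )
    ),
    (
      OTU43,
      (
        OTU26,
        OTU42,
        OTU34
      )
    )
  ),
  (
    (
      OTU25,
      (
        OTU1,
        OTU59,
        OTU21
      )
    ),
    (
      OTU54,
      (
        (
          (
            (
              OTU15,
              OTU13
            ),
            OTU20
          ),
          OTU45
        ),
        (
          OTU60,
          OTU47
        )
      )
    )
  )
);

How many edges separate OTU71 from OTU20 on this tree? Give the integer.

10

The MRCA of OTU71 and OTU20 is the root of the tree.
From OTU71 up to that node: 4 branches. From OTU20 up to the same node: 6 branches. Total: 4 + 6 = 10.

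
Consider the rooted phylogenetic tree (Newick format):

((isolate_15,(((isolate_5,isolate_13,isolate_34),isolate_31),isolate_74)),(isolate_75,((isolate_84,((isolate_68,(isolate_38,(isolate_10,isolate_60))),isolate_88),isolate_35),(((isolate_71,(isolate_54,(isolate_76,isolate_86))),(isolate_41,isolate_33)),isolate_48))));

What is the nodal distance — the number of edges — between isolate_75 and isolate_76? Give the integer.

The MRCA of isolate_75 and isolate_76 is the node subtending (isolate_75,((isolate_84,((isolate_68,(isolate_38,(isolate_10,isolate_60))),isolate_88),isolate_35),(((isolate_71,(isolate_54,(isolate_76,isolate_86))),(isolate_41,isolate_33)),isolate_48))).
From isolate_75 up to that node: 1 branch. From isolate_76 up to the same node: 7 branches. Total: 1 + 7 = 8.

8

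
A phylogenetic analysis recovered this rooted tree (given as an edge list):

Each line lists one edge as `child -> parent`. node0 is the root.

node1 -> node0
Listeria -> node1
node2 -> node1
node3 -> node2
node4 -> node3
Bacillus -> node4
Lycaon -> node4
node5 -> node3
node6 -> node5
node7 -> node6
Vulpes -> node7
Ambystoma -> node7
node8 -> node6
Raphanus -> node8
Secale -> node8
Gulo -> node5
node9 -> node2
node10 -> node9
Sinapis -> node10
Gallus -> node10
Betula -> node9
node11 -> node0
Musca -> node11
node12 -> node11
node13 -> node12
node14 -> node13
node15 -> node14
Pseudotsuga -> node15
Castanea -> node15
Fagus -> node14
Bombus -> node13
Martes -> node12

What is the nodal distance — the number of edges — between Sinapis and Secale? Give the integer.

The MRCA of Sinapis and Secale is the node subtending (((Bacillus,Lycaon),(((Vulpes,Ambystoma),(Raphanus,Secale)),Gulo)),((Sinapis,Gallus),Betula)).
From Sinapis up to that node: 3 branches. From Secale up to the same node: 5 branches. Total: 3 + 5 = 8.

8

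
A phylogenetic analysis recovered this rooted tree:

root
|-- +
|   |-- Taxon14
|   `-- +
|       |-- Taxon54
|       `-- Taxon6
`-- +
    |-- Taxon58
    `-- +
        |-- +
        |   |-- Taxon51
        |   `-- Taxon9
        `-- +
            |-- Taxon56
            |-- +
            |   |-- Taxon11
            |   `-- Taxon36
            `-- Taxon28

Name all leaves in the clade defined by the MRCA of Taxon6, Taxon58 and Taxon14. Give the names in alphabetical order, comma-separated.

Tracing Taxon6: it sits inside (Taxon54,Taxon6).
Tracing Taxon58: it sits inside (Taxon58,((Taxon51,Taxon9),(Taxon56,(Taxon11,Taxon36),Taxon28))).
Tracing Taxon14: it sits inside (Taxon14,(Taxon54,Taxon6)).
The smallest clade enclosing all 3 is the whole tree (their MRCA is the root), so the answer is all 10 tips in alphabetical order.

Taxon11, Taxon14, Taxon28, Taxon36, Taxon51, Taxon54, Taxon56, Taxon58, Taxon6, Taxon9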